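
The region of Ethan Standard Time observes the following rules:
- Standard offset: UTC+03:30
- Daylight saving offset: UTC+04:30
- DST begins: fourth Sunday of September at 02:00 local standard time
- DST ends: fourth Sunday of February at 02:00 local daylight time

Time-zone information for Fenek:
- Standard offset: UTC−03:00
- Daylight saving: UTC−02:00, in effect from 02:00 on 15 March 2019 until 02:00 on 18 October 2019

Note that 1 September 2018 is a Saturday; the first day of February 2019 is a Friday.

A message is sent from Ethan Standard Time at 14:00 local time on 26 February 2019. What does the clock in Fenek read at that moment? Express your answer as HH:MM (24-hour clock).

07:30

1 September 2018 is a Saturday, so the first Sunday is September 2 and the fourth is September 23.
1 February 2019 is a Friday, so the first Sunday is February 3 and the fourth is February 24.
26 February 2019 is outside the daylight-saving period (23 September 2018 – 24 February 2019), so Ethan Standard Time is on standard time, UTC+03:30.
14:00 Ethan Standard Time − 3h30m = 10:30 UTC.
At the standard offset (UTC−03:00), 10:30 UTC − 3h = 07:30 Fenek standard time.
The standard-time date in Fenek, 26 February 2019, does not fall between 15 March and 18 October, so daylight saving is not in effect and Fenek is at UTC−03:00.
10:30 UTC − 3h = 07:30 Fenek.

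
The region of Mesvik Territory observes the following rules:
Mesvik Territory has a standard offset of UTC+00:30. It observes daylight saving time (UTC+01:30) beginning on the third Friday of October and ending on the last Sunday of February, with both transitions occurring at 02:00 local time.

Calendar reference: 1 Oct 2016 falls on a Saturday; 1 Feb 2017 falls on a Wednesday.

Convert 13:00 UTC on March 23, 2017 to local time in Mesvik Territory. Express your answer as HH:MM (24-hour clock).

13:30

1 October 2016 is a Saturday, so the first Friday is October 7 and the third is October 21.
1 February 2017 is a Wednesday, so Sundays fall on 5, 12, 19, 26; the last is February 26.
At the standard offset (UTC+00:30), 13:00 UTC + 0h30m = 13:30 Mesvik Territory standard time.
The standard-time date in Mesvik Territory, March 23, 2017, is outside the daylight-saving period (21 October 2016 – 26 February 2017), so Mesvik Territory is on standard time, UTC+00:30.
13:00 UTC + 0h30m = 13:30 local.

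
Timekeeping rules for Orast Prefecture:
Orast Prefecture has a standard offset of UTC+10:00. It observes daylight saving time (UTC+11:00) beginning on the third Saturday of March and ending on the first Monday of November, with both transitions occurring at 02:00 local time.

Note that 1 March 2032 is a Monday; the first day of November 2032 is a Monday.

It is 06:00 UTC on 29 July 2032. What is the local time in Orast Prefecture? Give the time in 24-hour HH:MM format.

17:00

1 March 2032 is a Monday, so the first Saturday is March 6 and the third is March 20.
1 November 2032 is a Monday, so the first Monday is November 1.
At the standard offset (UTC+10:00), 06:00 UTC + 10h = 16:00 Orast Prefecture standard time.
The standard-time date in Orast Prefecture, 29 July 2032, falls between 20 March and 1 November, so daylight saving is in effect and Orast Prefecture is at UTC+11:00.
06:00 UTC + 11h = 17:00 local.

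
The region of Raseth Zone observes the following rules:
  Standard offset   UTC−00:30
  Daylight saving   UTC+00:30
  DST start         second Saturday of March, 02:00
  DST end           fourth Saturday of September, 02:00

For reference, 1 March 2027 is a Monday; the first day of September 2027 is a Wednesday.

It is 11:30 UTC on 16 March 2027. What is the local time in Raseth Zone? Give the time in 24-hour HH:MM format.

1 March 2027 is a Monday, so the first Saturday is March 6 and the second is March 13.
1 September 2027 is a Wednesday, so the first Saturday is September 4 and the fourth is September 25.
At the standard offset (UTC−00:30), 11:30 UTC − 0h30m = 11:00 Raseth Zone standard time.
The standard-time date in Raseth Zone, 16 March 2027, falls between 13 March and 25 September, so daylight saving is in effect and Raseth Zone is at UTC+00:30.
11:30 UTC + 0h30m = 12:00 local.

12:00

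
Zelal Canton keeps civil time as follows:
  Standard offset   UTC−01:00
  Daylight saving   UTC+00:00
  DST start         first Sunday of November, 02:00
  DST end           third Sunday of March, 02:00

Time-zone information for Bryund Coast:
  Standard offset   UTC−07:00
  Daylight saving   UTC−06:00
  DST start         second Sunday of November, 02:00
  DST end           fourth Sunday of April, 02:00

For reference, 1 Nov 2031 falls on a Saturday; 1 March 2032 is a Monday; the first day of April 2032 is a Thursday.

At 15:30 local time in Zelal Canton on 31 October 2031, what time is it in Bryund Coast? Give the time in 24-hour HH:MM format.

09:30

1 November 2031 is a Saturday, so the first Sunday is November 2.
1 March 2032 is a Monday, so the first Sunday is March 7 and the third is March 21.
31 October 2031 is outside the daylight-saving period (2 November 2031 – 21 March 2032), so Zelal Canton is on standard time, UTC−01:00.
15:30 Zelal Canton + 1h = 16:30 UTC.
1 November 2031 is a Saturday, so the first Sunday is November 2 and the second is November 9.
1 April 2032 is a Thursday, so the first Sunday is April 4 and the fourth is April 25.
At the standard offset (UTC−07:00), 16:30 UTC − 7h = 09:30 Bryund Coast standard time.
The standard-time date in Bryund Coast, 31 October 2031, does not fall between 9 November 2031 and 25 April 2032, so daylight saving is not in effect and Bryund Coast is at UTC−07:00.
16:30 UTC − 7h = 09:30 Bryund Coast.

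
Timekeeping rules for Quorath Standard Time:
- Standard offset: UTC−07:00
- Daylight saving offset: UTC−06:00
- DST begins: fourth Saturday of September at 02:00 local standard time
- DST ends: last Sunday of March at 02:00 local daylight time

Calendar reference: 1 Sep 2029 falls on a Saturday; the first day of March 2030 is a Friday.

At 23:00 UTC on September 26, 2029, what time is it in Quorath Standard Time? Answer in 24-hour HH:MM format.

17:00

1 September 2029 is a Saturday, so the first Saturday is September 1 and the fourth is September 22.
1 March 2030 is a Friday, so Sundays fall on 3, 10, 17, 24, 31; the last is March 31.
At the standard offset (UTC−07:00), 23:00 UTC − 7h = 16:00 Quorath Standard Time standard time.
The standard-time date in Quorath Standard Time, September 26, 2029, lies within the daylight-saving period (22 September 2029 – 31 March 2030), so Quorath Standard Time is on daylight time, UTC−06:00.
23:00 UTC − 6h = 17:00 local.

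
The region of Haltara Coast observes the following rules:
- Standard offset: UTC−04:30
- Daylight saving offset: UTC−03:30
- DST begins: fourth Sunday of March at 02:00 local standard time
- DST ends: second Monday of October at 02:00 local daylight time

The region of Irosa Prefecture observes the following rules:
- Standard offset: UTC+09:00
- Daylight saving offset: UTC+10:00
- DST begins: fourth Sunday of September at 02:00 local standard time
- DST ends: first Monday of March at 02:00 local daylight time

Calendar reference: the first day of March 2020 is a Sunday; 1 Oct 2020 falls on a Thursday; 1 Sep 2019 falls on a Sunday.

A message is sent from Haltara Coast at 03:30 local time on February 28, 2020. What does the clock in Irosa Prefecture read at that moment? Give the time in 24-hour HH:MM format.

1 March 2020 is a Sunday, so the first Sunday is March 1 and the fourth is March 22.
1 October 2020 is a Thursday, so the first Monday is October 5 and the second is October 12.
Daylight saving runs 22 March – 12 October; February 28, 2020 is outside that window, so Haltara Coast is on standard time at UTC−04:30.
03:30 Haltara Coast + 4h30m = 08:00 UTC.
1 September 2019 is a Sunday, so the first Sunday is September 1 and the fourth is September 22.
1 March 2020 is a Sunday, so the first Monday is March 2.
At the standard offset (UTC+09:00), 08:00 UTC + 9h = 17:00 Irosa Prefecture standard time.
The standard-time date in Irosa Prefecture, February 28, 2020, lies within the daylight-saving period (22 September 2019 – 2 March 2020), so Irosa Prefecture is on daylight time, UTC+10:00.
08:00 UTC + 10h = 18:00 Irosa Prefecture.

18:00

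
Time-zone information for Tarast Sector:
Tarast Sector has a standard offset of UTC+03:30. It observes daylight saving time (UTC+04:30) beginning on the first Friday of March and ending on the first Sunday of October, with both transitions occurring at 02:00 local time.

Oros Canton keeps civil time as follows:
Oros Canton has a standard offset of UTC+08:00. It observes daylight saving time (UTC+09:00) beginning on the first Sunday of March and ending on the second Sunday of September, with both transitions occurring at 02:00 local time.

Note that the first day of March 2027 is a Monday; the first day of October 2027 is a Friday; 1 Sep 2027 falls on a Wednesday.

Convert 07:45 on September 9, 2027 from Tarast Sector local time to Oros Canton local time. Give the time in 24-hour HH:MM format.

1 March 2027 is a Monday, so the first Friday is March 5.
1 October 2027 is a Friday, so the first Sunday is October 3.
September 9, 2027 falls between 5 March and 3 October, so daylight saving is in effect and Tarast Sector is at UTC+04:30.
07:45 Tarast Sector − 4h30m = 03:15 UTC.
1 March 2027 is a Monday, so the first Sunday is March 7.
1 September 2027 is a Wednesday, so the first Sunday is September 5 and the second is September 12.
At the standard offset (UTC+08:00), 03:15 UTC + 8h = 11:15 Oros Canton standard time.
The standard-time date in Oros Canton, September 9, 2027, lies within the daylight-saving period (7 March – 12 September), so Oros Canton is on daylight time, UTC+09:00.
03:15 UTC + 9h = 12:15 Oros Canton.

12:15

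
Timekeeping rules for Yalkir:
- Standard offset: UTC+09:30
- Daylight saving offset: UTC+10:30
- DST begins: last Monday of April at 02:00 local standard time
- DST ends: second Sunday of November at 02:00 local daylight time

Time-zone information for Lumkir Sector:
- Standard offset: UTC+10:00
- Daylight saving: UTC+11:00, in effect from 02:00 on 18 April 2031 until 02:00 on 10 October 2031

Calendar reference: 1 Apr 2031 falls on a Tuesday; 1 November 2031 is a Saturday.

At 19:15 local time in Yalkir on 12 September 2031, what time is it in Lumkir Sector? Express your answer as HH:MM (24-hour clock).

1 April 2031 is a Tuesday, so Mondays fall on 7, 14, 21, 28; the last is April 28.
1 November 2031 is a Saturday, so the first Sunday is November 2 and the second is November 9.
12 September 2031 lies within the daylight-saving period (28 April – 9 November), so Yalkir is on daylight time, UTC+10:30.
19:15 Yalkir − 10h30m = 08:45 UTC.
At the standard offset (UTC+10:00), 08:45 UTC + 10h = 18:45 Lumkir Sector standard time.
Daylight saving runs 18 April – 10 October; the standard-time date in Lumkir Sector, 12 September 2031, is inside that window, so Lumkir Sector is at UTC+11:00.
08:45 UTC + 11h = 19:45 Lumkir Sector.

19:45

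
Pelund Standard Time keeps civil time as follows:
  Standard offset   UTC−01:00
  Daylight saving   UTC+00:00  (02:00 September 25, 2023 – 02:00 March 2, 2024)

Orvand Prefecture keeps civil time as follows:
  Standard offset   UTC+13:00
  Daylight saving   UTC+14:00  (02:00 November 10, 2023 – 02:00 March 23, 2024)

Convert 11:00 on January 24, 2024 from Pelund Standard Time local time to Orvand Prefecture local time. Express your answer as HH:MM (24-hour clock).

January 24, 2024 falls between 25 September 2023 and 2 March 2024, so daylight saving is in effect and Pelund Standard Time is at UTC+00:00.
11:00 Pelund Standard Time − 0h = 11:00 UTC.
At the standard offset (UTC+13:00), 11:00 UTC + 13h = 00:00 Orvand Prefecture standard time (rolling into the next day, 25 January 2024).
The standard-time date in Orvand Prefecture, January 25, 2024, falls between 10 November 2023 and 23 March 2024, so daylight saving is in effect and Orvand Prefecture is at UTC+14:00.
11:00 UTC + 14h = 01:00 Orvand Prefecture (rolling into the next day, 25 January 2024).

01:00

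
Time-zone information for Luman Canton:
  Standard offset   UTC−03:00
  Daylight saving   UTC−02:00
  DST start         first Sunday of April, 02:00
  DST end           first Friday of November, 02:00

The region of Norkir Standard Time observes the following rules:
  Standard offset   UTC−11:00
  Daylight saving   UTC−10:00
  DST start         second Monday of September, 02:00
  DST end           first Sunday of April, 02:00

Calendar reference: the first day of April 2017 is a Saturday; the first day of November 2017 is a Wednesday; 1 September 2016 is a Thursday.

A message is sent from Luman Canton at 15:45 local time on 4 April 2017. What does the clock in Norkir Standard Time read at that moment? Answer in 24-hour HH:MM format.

1 April 2017 is a Saturday, so the first Sunday is April 2.
1 November 2017 is a Wednesday, so the first Friday is November 3.
Daylight saving runs 2 April – 3 November; 4 April 2017 is inside that window, so Luman Canton is at UTC−02:00.
15:45 Luman Canton + 2h = 17:45 UTC.
1 September 2016 is a Thursday, so the first Monday is September 5 and the second is September 12.
1 April 2017 is a Saturday, so the first Sunday is April 2.
At the standard offset (UTC−11:00), 17:45 UTC − 11h = 06:45 Norkir Standard Time standard time.
Daylight saving runs 12 September 2016 – 2 April 2017; the standard-time date in Norkir Standard Time, 4 April 2017, is outside that window, so Norkir Standard Time is on standard time at UTC−11:00.
17:45 UTC − 11h = 06:45 Norkir Standard Time.

06:45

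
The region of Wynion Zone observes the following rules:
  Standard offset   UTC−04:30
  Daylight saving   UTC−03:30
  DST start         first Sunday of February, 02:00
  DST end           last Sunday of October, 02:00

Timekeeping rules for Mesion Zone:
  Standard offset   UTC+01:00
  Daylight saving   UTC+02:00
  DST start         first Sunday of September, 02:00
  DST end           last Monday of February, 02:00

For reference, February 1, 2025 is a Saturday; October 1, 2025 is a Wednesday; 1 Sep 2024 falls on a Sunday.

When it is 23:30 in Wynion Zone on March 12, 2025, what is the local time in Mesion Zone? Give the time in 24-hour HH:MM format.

04:00

1 February 2025 is a Saturday, so the first Sunday is February 2.
1 October 2025 is a Wednesday, so Sundays fall on 5, 12, 19, 26; the last is October 26.
March 12, 2025 falls between 2 February and 26 October, so daylight saving is in effect and Wynion Zone is at UTC−03:30.
23:30 Wynion Zone + 3h30m = 03:00 UTC (rolling into the next day, 13 March 2025).
1 September 2024 is a Sunday, so the first Sunday is September 1.
1 February 2025 is a Saturday, so Mondays fall on 3, 10, 17, 24; the last is February 24.
At the standard offset (UTC+01:00), 03:00 UTC + 1h = 04:00 Mesion Zone standard time.
The standard-time date in Mesion Zone, March 13, 2025, is outside the daylight-saving period (1 September 2024 – 24 February 2025), so Mesion Zone is on standard time, UTC+01:00.
03:00 UTC + 1h = 04:00 Mesion Zone.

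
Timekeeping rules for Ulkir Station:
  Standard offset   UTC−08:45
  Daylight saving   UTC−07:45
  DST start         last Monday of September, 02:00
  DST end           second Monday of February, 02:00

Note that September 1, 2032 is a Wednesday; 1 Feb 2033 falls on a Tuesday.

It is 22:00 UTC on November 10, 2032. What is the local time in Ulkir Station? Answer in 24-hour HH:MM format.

1 September 2032 is a Wednesday, so Mondays fall on 6, 13, 20, 27; the last is September 27.
1 February 2033 is a Tuesday, so the first Monday is February 7 and the second is February 14.
At the standard offset (UTC−08:45), 22:00 UTC − 8h45m = 13:15 Ulkir Station standard time.
The standard-time date in Ulkir Station, November 10, 2032, lies within the daylight-saving period (27 September 2032 – 14 February 2033), so Ulkir Station is on daylight time, UTC−07:45.
22:00 UTC − 7h45m = 14:15 local.

14:15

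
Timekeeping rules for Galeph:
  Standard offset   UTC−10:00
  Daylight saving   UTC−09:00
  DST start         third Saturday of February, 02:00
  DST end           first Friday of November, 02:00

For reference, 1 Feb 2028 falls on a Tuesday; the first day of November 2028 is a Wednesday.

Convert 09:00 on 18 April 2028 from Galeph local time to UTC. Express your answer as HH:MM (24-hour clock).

1 February 2028 is a Tuesday, so the first Saturday is February 5 and the third is February 19.
1 November 2028 is a Wednesday, so the first Friday is November 3.
18 April 2028 falls between 19 February and 3 November, so daylight saving is in effect and Galeph is at UTC−09:00.
09:00 local + 9h = 18:00 UTC.

18:00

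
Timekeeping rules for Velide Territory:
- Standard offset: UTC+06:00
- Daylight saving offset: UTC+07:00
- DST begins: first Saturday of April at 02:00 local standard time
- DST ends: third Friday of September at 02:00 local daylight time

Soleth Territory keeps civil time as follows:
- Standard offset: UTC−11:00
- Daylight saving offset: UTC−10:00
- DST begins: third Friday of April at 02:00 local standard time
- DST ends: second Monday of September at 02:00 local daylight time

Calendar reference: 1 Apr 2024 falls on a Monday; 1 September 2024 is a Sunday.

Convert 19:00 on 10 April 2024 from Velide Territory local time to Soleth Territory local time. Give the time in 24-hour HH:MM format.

1 April 2024 is a Monday, so the first Saturday is April 6.
1 September 2024 is a Sunday, so the first Friday is September 6 and the third is September 20.
10 April 2024 falls between 6 April and 20 September, so daylight saving is in effect and Velide Territory is at UTC+07:00.
19:00 Velide Territory − 7h = 12:00 UTC.
1 April 2024 is a Monday, so the first Friday is April 5 and the third is April 19.
1 September 2024 is a Sunday, so the first Monday is September 2 and the second is September 9.
At the standard offset (UTC−11:00), 12:00 UTC − 11h = 01:00 Soleth Territory standard time.
The standard-time date in Soleth Territory, 10 April 2024, is outside the daylight-saving period (19 April – 9 September), so Soleth Territory is on standard time, UTC−11:00.
12:00 UTC − 11h = 01:00 Soleth Territory.

01:00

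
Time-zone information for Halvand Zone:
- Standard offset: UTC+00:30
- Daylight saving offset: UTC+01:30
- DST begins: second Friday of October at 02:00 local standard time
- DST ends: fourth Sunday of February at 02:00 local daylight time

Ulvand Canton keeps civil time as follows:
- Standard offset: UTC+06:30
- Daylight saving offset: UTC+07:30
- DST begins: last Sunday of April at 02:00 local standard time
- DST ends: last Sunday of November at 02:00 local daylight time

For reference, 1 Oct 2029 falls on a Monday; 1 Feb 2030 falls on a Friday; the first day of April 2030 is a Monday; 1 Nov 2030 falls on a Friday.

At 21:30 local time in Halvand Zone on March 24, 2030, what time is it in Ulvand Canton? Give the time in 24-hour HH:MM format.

03:30

1 October 2029 is a Monday, so the first Friday is October 5 and the second is October 12.
1 February 2030 is a Friday, so the first Sunday is February 3 and the fourth is February 24.
March 24, 2030 is outside the daylight-saving period (12 October 2029 – 24 February 2030), so Halvand Zone is on standard time, UTC+00:30.
21:30 Halvand Zone − 0h30m = 21:00 UTC.
1 April 2030 is a Monday, so Sundays fall on 7, 14, 21, 28; the last is April 28.
1 November 2030 is a Friday, so Sundays fall on 3, 10, 17, 24; the last is November 24.
At the standard offset (UTC+06:30), 21:00 UTC + 6h30m = 03:30 Ulvand Canton standard time (rolling into the next day, 25 March 2030).
Daylight saving runs 28 April – 24 November; the standard-time date in Ulvand Canton, March 25, 2030, is outside that window, so Ulvand Canton is on standard time at UTC+06:30.
21:00 UTC + 6h30m = 03:30 Ulvand Canton (rolling into the next day, 25 March 2030).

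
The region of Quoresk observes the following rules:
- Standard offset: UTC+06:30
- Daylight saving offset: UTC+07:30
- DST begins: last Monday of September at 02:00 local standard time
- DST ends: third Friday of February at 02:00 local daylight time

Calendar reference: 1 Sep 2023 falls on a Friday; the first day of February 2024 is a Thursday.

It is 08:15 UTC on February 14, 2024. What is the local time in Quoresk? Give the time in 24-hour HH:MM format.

15:45

1 September 2023 is a Friday, so Mondays fall on 4, 11, 18, 25; the last is September 25.
1 February 2024 is a Thursday, so the first Friday is February 2 and the third is February 16.
At the standard offset (UTC+06:30), 08:15 UTC + 6h30m = 14:45 Quoresk standard time.
The standard-time date in Quoresk, February 14, 2024, lies within the daylight-saving period (25 September 2023 – 16 February 2024), so Quoresk is on daylight time, UTC+07:30.
08:15 UTC + 7h30m = 15:45 local.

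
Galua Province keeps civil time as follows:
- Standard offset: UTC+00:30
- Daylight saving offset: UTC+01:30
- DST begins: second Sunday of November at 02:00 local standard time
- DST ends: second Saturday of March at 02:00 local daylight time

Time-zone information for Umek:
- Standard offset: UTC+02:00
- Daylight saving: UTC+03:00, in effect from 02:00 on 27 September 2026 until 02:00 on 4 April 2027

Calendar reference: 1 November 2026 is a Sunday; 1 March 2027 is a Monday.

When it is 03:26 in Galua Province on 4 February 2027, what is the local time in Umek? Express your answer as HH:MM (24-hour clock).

1 November 2026 is a Sunday, so the first Sunday is November 1 and the second is November 8.
1 March 2027 is a Monday, so the first Saturday is March 6 and the second is March 13.
4 February 2027 lies within the daylight-saving period (8 November 2026 – 13 March 2027), so Galua Province is on daylight time, UTC+01:30.
03:26 Galua Province − 1h30m = 01:56 UTC.
At the standard offset (UTC+02:00), 01:56 UTC + 2h = 03:56 Umek standard time.
The standard-time date in Umek, 4 February 2027, lies within the daylight-saving period (27 September 2026 – 4 April 2027), so Umek is on daylight time, UTC+03:00.
01:56 UTC + 3h = 04:56 Umek.

04:56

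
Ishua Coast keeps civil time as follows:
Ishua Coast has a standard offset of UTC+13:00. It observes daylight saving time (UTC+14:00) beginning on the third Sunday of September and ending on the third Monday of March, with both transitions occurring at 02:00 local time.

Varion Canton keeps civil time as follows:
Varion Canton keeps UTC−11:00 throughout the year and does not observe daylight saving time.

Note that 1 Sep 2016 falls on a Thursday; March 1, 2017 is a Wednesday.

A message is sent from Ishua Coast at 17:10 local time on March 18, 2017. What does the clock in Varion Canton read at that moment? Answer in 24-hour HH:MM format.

1 September 2016 is a Thursday, so the first Sunday is September 4 and the third is September 18.
1 March 2017 is a Wednesday, so the first Monday is March 6 and the third is March 20.
March 18, 2017 falls between 18 September 2016 and 20 March 2017, so daylight saving is in effect and Ishua Coast is at UTC+14:00.
17:10 Ishua Coast − 14h = 03:10 UTC.
Varion Canton stays on UTC−11:00 all year.
03:10 UTC − 11h = 16:10 Varion Canton (rolling into the previous day, 17 March 2017).

16:10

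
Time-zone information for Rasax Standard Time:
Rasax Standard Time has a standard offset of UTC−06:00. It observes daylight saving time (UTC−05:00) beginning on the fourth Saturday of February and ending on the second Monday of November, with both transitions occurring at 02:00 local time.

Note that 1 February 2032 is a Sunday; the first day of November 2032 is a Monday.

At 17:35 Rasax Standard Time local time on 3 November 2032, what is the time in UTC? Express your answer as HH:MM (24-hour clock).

1 February 2032 is a Sunday, so the first Saturday is February 7 and the fourth is February 28.
1 November 2032 is a Monday, so the first Monday is November 1 and the second is November 8.
3 November 2032 lies within the daylight-saving period (28 February – 8 November), so Rasax Standard Time is on daylight time, UTC−05:00.
17:35 local + 5h = 22:35 UTC.

22:35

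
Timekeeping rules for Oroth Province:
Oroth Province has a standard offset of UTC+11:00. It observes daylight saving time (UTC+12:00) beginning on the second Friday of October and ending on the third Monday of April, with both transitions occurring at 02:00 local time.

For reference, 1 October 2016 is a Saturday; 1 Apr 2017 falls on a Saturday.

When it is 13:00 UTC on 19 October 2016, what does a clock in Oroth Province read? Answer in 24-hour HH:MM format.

01:00

1 October 2016 is a Saturday, so the first Friday is October 7 and the second is October 14.
1 April 2017 is a Saturday, so the first Monday is April 3 and the third is April 17.
At the standard offset (UTC+11:00), 13:00 UTC + 11h = 00:00 Oroth Province standard time (rolling into the next day, 20 October 2016).
The standard-time date in Oroth Province, 20 October 2016, falls between 14 October 2016 and 17 April 2017, so daylight saving is in effect and Oroth Province is at UTC+12:00.
13:00 UTC + 12h = 01:00 local (rolling into the next day, 20 October 2016).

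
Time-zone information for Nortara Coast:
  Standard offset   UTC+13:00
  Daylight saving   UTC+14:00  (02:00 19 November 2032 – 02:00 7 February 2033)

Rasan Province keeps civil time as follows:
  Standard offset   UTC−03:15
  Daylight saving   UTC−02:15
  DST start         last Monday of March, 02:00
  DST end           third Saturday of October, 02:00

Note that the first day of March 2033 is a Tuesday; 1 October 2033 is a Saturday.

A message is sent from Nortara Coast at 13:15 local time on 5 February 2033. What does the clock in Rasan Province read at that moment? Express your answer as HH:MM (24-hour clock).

20:00

5 February 2033 lies within the daylight-saving period (19 November 2032 – 7 February 2033), so Nortara Coast is on daylight time, UTC+14:00.
13:15 Nortara Coast − 14h = 23:15 UTC (rolling into the previous day, 4 February 2033).
1 March 2033 is a Tuesday, so Mondays fall on 7, 14, 21, 28; the last is March 28.
1 October 2033 is a Saturday, so the first Saturday is October 1 and the third is October 15.
At the standard offset (UTC−03:15), 23:15 UTC − 3h15m = 20:00 Rasan Province standard time.
Daylight saving runs 28 March – 15 October; the standard-time date in Rasan Province, 4 February 2033, is outside that window, so Rasan Province is on standard time at UTC−03:15.
23:15 UTC − 3h15m = 20:00 Rasan Province.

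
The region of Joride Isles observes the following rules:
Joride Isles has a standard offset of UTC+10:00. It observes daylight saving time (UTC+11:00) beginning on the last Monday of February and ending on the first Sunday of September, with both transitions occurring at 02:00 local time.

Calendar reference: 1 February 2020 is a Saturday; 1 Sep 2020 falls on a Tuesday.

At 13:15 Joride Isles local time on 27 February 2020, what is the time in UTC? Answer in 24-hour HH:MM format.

02:15

1 February 2020 is a Saturday, so Mondays fall on 3, 10, 17, 24; the last is February 24.
1 September 2020 is a Tuesday, so the first Sunday is September 6.
Daylight saving runs 24 February – 6 September; 27 February 2020 is inside that window, so Joride Isles is at UTC+11:00.
13:15 local − 11h = 02:15 UTC.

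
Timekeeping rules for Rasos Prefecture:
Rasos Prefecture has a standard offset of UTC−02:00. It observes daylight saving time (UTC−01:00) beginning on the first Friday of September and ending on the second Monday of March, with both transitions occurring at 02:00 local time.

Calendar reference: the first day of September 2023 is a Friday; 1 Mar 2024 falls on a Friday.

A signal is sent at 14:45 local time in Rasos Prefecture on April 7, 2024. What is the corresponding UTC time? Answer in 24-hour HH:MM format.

16:45

1 September 2023 is a Friday, so the first Friday is September 1.
1 March 2024 is a Friday, so the first Monday is March 4 and the second is March 11.
April 7, 2024 does not fall between 1 September 2023 and 11 March 2024, so daylight saving is not in effect and Rasos Prefecture is at UTC−02:00.
14:45 local + 2h = 16:45 UTC.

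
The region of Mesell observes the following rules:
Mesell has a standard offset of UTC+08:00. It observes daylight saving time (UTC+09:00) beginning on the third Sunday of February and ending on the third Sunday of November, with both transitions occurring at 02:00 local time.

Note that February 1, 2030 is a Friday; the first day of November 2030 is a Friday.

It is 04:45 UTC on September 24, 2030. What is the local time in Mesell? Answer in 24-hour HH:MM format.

1 February 2030 is a Friday, so the first Sunday is February 3 and the third is February 17.
1 November 2030 is a Friday, so the first Sunday is November 3 and the third is November 17.
At the standard offset (UTC+08:00), 04:45 UTC + 8h = 12:45 Mesell standard time.
Daylight saving runs 17 February – 17 November; the standard-time date in Mesell, September 24, 2030, is inside that window, so Mesell is at UTC+09:00.
04:45 UTC + 9h = 13:45 local.

13:45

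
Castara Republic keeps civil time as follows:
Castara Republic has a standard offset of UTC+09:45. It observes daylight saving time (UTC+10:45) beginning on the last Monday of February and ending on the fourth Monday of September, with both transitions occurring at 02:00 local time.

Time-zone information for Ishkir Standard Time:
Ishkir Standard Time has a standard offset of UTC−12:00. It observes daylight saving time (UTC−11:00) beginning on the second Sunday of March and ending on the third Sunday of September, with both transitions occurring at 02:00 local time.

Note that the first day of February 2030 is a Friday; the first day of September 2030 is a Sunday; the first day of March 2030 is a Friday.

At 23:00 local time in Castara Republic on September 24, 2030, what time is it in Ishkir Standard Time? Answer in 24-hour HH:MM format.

01:15

1 February 2030 is a Friday, so Mondays fall on 4, 11, 18, 25; the last is February 25.
1 September 2030 is a Sunday, so the first Monday is September 2 and the fourth is September 23.
September 24, 2030 does not fall between 25 February and 23 September, so daylight saving is not in effect and Castara Republic is at UTC+09:45.
23:00 Castara Republic − 9h45m = 13:15 UTC.
1 March 2030 is a Friday, so the first Sunday is March 3 and the second is March 10.
1 September 2030 is a Sunday, so the first Sunday is September 1 and the third is September 15.
At the standard offset (UTC−12:00), 13:15 UTC − 12h = 01:15 Ishkir Standard Time standard time.
The standard-time date in Ishkir Standard Time, September 24, 2030, is outside the daylight-saving period (10 March – 15 September), so Ishkir Standard Time is on standard time, UTC−12:00.
13:15 UTC − 12h = 01:15 Ishkir Standard Time.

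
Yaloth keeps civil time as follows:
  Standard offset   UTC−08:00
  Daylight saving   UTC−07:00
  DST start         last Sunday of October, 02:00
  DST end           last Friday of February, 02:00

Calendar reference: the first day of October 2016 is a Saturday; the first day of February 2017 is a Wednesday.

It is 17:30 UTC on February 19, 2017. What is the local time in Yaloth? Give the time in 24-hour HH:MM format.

1 October 2016 is a Saturday, so Sundays fall on 2, 9, 16, 23, 30; the last is October 30.
1 February 2017 is a Wednesday, so Fridays fall on 3, 10, 17, 24; the last is February 24.
At the standard offset (UTC−08:00), 17:30 UTC − 8h = 09:30 Yaloth standard time.
Daylight saving runs 30 October 2016 – 24 February 2017; the standard-time date in Yaloth, February 19, 2017, is inside that window, so Yaloth is at UTC−07:00.
17:30 UTC − 7h = 10:30 local.

10:30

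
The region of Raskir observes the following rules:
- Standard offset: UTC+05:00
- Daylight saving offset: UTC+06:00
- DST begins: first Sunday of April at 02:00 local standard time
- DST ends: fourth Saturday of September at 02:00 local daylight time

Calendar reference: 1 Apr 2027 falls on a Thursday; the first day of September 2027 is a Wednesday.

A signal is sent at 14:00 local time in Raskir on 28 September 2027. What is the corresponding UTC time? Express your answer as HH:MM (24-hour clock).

09:00

1 April 2027 is a Thursday, so the first Sunday is April 4.
1 September 2027 is a Wednesday, so the first Saturday is September 4 and the fourth is September 25.
28 September 2027 is outside the daylight-saving period (4 April – 25 September), so Raskir is on standard time, UTC+05:00.
14:00 local − 5h = 09:00 UTC.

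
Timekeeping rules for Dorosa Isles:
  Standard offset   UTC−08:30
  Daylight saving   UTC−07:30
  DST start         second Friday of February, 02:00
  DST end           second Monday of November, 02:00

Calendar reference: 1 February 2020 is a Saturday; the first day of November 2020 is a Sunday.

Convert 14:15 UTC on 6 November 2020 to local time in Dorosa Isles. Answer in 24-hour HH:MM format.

06:45

1 February 2020 is a Saturday, so the first Friday is February 7 and the second is February 14.
1 November 2020 is a Sunday, so the first Monday is November 2 and the second is November 9.
At the standard offset (UTC−08:30), 14:15 UTC − 8h30m = 05:45 Dorosa Isles standard time.
The standard-time date in Dorosa Isles, 6 November 2020, falls between 14 February and 9 November, so daylight saving is in effect and Dorosa Isles is at UTC−07:30.
14:15 UTC − 7h30m = 06:45 local.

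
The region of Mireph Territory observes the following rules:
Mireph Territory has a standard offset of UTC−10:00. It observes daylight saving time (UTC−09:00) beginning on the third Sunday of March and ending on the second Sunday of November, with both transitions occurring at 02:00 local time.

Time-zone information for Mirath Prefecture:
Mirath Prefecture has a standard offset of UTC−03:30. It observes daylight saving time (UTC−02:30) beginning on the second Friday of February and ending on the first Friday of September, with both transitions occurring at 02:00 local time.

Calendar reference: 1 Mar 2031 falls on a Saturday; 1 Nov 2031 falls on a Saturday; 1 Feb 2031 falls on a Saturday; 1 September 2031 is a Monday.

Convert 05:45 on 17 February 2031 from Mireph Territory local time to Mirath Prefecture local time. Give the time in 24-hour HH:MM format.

1 March 2031 is a Saturday, so the first Sunday is March 2 and the third is March 16.
1 November 2031 is a Saturday, so the first Sunday is November 2 and the second is November 9.
Daylight saving runs 16 March – 9 November; 17 February 2031 is outside that window, so Mireph Territory is on standard time at UTC−10:00.
05:45 Mireph Territory + 10h = 15:45 UTC.
1 February 2031 is a Saturday, so the first Friday is February 7 and the second is February 14.
1 September 2031 is a Monday, so the first Friday is September 5.
At the standard offset (UTC−03:30), 15:45 UTC − 3h30m = 12:15 Mirath Prefecture standard time.
The standard-time date in Mirath Prefecture, 17 February 2031, falls between 14 February and 5 September, so daylight saving is in effect and Mirath Prefecture is at UTC−02:30.
15:45 UTC − 2h30m = 13:15 Mirath Prefecture.

13:15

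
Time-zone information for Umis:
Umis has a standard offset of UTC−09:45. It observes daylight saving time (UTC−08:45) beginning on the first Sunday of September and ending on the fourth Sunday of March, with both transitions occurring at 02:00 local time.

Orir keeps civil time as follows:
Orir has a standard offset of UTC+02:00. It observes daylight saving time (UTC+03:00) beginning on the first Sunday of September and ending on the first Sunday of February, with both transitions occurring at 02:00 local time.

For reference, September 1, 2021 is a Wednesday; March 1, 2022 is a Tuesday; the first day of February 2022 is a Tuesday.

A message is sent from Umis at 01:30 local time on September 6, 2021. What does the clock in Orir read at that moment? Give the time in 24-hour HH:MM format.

13:15

1 September 2021 is a Wednesday, so the first Sunday is September 5.
1 March 2022 is a Tuesday, so the first Sunday is March 6 and the fourth is March 27.
September 6, 2021 falls between 5 September 2021 and 27 March 2022, so daylight saving is in effect and Umis is at UTC−08:45.
01:30 Umis + 8h45m = 10:15 UTC.
1 September 2021 is a Wednesday, so the first Sunday is September 5.
1 February 2022 is a Tuesday, so the first Sunday is February 6.
At the standard offset (UTC+02:00), 10:15 UTC + 2h = 12:15 Orir standard time.
The standard-time date in Orir, September 6, 2021, lies within the daylight-saving period (5 September 2021 – 6 February 2022), so Orir is on daylight time, UTC+03:00.
10:15 UTC + 3h = 13:15 Orir.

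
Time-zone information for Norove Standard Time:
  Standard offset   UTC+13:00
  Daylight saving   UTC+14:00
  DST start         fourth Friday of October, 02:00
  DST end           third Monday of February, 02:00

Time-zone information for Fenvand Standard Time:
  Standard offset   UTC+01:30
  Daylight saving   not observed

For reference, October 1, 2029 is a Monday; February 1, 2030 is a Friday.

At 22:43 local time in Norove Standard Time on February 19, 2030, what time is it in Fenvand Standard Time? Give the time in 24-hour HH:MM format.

1 October 2029 is a Monday, so the first Friday is October 5 and the fourth is October 26.
1 February 2030 is a Friday, so the first Monday is February 4 and the third is February 18.
Daylight saving runs 26 October 2029 – 18 February 2030; February 19, 2030 is outside that window, so Norove Standard Time is on standard time at UTC+13:00.
22:43 Norove Standard Time − 13h = 09:43 UTC.
Fenvand Standard Time has no daylight saving, so its offset is UTC+01:30 year-round.
09:43 UTC + 1h30m = 11:13 Fenvand Standard Time.

11:13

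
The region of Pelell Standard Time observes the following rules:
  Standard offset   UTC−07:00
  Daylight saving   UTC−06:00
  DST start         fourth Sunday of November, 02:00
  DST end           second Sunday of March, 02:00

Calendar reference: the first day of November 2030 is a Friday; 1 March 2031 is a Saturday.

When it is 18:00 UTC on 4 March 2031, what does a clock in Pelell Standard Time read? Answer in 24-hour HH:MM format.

12:00

1 November 2030 is a Friday, so the first Sunday is November 3 and the fourth is November 24.
1 March 2031 is a Saturday, so the first Sunday is March 2 and the second is March 9.
At the standard offset (UTC−07:00), 18:00 UTC − 7h = 11:00 Pelell Standard Time standard time.
The standard-time date in Pelell Standard Time, 4 March 2031, lies within the daylight-saving period (24 November 2030 – 9 March 2031), so Pelell Standard Time is on daylight time, UTC−06:00.
18:00 UTC − 6h = 12:00 local.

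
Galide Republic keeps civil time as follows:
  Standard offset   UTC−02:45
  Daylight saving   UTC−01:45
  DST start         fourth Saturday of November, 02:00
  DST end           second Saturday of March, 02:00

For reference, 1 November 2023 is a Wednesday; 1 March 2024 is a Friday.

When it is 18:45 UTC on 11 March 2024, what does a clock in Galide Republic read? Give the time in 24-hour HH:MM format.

1 November 2023 is a Wednesday, so the first Saturday is November 4 and the fourth is November 25.
1 March 2024 is a Friday, so the first Saturday is March 2 and the second is March 9.
At the standard offset (UTC−02:45), 18:45 UTC − 2h45m = 16:00 Galide Republic standard time.
The standard-time date in Galide Republic, 11 March 2024, is outside the daylight-saving period (25 November 2023 – 9 March 2024), so Galide Republic is on standard time, UTC−02:45.
18:45 UTC − 2h45m = 16:00 local.

16:00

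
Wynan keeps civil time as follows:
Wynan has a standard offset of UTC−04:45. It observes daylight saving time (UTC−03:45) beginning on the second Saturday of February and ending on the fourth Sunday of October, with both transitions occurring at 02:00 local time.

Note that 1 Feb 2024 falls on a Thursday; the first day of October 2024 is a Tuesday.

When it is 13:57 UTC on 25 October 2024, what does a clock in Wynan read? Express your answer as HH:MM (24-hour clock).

10:12

1 February 2024 is a Thursday, so the first Saturday is February 3 and the second is February 10.
1 October 2024 is a Tuesday, so the first Sunday is October 6 and the fourth is October 27.
At the standard offset (UTC−04:45), 13:57 UTC − 4h45m = 09:12 Wynan standard time.
The standard-time date in Wynan, 25 October 2024, lies within the daylight-saving period (10 February – 27 October), so Wynan is on daylight time, UTC−03:45.
13:57 UTC − 3h45m = 10:12 local.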